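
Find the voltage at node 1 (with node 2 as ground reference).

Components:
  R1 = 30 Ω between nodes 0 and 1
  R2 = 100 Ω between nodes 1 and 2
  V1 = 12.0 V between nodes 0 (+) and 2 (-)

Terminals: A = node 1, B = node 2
Nodal analysis, taking node 2 as the 0 V reference.
Source V1 fixes V_0 = 12 V.
KCL at each unknown node (sum of currents leaving = 0; resistances in Ω):
  Node 1: (V_1 - 12)/30 + (V_1 - 0)/100 = 0
Collecting terms: 0.04333 × V_1 = 0.4  =>  V_1 = 9.231 V
The requested potential is V_1 = 9.231 V.

Final answer: V_1 = 9.231 V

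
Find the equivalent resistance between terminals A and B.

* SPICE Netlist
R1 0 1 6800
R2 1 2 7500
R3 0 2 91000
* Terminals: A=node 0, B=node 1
Reduce the network between node 0 (A) and node 1 (B) by series/parallel combination:
  Rs1 = R3 + R2 (series, joined only at node 2) = 91000 + 7500 = 98500 Ω
  Rp1 = R1 ‖ Rs1 (parallel, both between nodes 0 and 1) = 1/(1/6800 + 1/98500) = 6361 Ω
R_eq = 6.361 kΩ

Final answer: 6.361 kΩ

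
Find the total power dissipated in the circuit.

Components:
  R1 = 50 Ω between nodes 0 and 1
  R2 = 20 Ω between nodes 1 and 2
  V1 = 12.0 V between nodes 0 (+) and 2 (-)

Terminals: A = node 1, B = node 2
Nodal analysis, taking node 2 as the 0 V reference.
Source V1 fixes V_0 = 12 V.
KCL at each unknown node (sum of currents leaving = 0; resistances in Ω):
  Node 1: (V_1 - 12)/50 + (V_1 - 0)/20 = 0
Collecting terms: 0.07 × V_1 = 0.24  =>  V_1 = 3.429 V
Power in each resistor, P = (ΔV)²/R:
  P_R1 = (12 - 3.429)²/50 = 1.469 W
  P_R2 = (3.429 - 0)²/20 = 0.5878 W
P_total = P_R1 + P_R2 = 2.057 W

Final answer: 2.057 W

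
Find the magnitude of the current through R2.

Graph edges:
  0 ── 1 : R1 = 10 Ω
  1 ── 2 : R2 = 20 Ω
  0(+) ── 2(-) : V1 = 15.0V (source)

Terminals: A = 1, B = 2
Nodal analysis, taking node 2 as the 0 V reference.
Source V1 fixes V_0 = 15 V.
KCL at each unknown node (sum of currents leaving = 0; resistances in Ω):
  Node 1: (V_1 - 15)/10 + (V_1 - 0)/20 = 0
Collecting terms: 0.15 × V_1 = 1.5  =>  V_1 = 10 V
I_R2 = (V_1 - V_2)/R2 = (10 - 0)/20 = 0.5 A
|I_R2| = 0.5 A

Final answer: |I_R2| = 0.5 A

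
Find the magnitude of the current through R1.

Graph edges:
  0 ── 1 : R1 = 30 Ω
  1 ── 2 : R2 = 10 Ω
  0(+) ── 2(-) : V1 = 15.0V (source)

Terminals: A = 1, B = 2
Nodal analysis, taking node 2 as the 0 V reference.
Source V1 fixes V_0 = 15 V.
KCL at each unknown node (sum of currents leaving = 0; resistances in Ω):
  Node 1: (V_1 - 15)/30 + (V_1 - 0)/10 = 0
Collecting terms: 0.1333 × V_1 = 0.5  =>  V_1 = 3.75 V
I_R1 = (V_0 - V_1)/R1 = (15 - 3.75)/30 = 0.375 A
|I_R1| = 0.375 A

Final answer: |I_R1| = 0.375 A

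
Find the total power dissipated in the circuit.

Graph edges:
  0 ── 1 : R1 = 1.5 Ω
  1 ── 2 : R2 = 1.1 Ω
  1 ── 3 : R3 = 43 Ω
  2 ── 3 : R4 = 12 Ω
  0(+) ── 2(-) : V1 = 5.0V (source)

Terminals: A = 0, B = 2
Nodal analysis, taking node 2 as the 0 V reference.
Source V1 fixes V_0 = 5 V.
KCL at each unknown node (sum of currents leaving = 0; resistances in Ω):
  Node 1: (V_1 - 5)/1.5 + (V_1 - 0)/1.1 + (V_1 - V_3)/43 = 0
  Node 3: (V_3 - V_1)/43 + (V_3 - 0)/12 = 0
Collecting terms (coefficients in siemens):
  1.599·V_1 - 0.02326·V_3 = 3.333
  0.1066·V_3 - 0.02326·V_1 = 0
Determinant D = (1.599)(0.1066) - (-0.02326)(-0.02326) = 0.1699
V_1 = [(3.333)(0.1066) - (-0.02326)(0)]/D = 2.091 V
V_3 = [(1.599)(0) - (3.333)(-0.02326)]/D = 0.4563 V
Power in each resistor, P = (ΔV)²/R:
  P_R1 = (5 - 2.091)²/1.5 = 5.641 W
  P_R2 = (2.091 - 0)²/1.1 = 3.976 W
  P_R3 = (2.091 - 0.4563)²/43 = 0.06217 W
  P_R4 = (0 - 0.4563)²/12 = 0.01735 W
P_total = P_R1 + P_R2 + P_R3 + P_R4 = 9.696 W

Final answer: 9.696 W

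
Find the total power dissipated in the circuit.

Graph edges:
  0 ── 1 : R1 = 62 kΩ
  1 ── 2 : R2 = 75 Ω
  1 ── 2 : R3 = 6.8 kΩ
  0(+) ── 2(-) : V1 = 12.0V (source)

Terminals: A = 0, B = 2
Nodal analysis, taking node 2 as the 0 V reference.
Source V1 fixes V_0 = 12 V.
KCL at each unknown node (sum of currents leaving = 0; resistances in Ω):
  Node 1: (V_1 - 12)/62000 + (V_1 - 0)/75 + (V_1 - 0)/6800 = 0
Collecting terms: 0.0135 × V_1 = 0.0001935  =>  V_1 = 0.01434 V
Power in each resistor, P = (ΔV)²/R:
  P_R1 = (12 - 0.01434)²/62000 = 0.002317 W
  P_R2 = (0.01434 - 0)²/75 = 0.000002742 W
  P_R3 = (0.01434 - 0)²/6800 = 0.00000003024 W
P_total = P_R1 + P_R2 + P_R3 = 0.00232 W

Final answer: 0.00232 W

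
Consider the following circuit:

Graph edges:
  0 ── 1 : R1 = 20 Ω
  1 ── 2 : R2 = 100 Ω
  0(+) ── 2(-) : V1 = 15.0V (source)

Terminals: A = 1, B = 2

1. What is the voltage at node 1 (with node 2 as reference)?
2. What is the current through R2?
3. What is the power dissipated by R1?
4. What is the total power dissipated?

Nodal analysis, taking node 2 as the 0 V reference.
Source V1 fixes V_0 = 15 V.
KCL at each unknown node (sum of currents leaving = 0; resistances in Ω):
  Node 1: (V_1 - 15)/20 + (V_1 - 0)/100 = 0
Collecting terms: 0.06 × V_1 = 0.75  =>  V_1 = 12.5 V
Part 1:
  Read off the nodal solution: V_1 = 12.5 V
Part 2:
  I_R2 = (V_1 - V_2)/R2 = (12.5 - 0)/100 = 0.125 A
  Magnitude: I_R2 = 0.125 A
Part 3:
  I_R1 = (V_0 - V_1)/R1 = (15 - 12.5)/20 = 0.125 A
  P_R1 = I_R1² × R1 = (0.125)² × 20 = 0.3125 W
Part 4:
  Power in each resistor, P = (ΔV)²/R:
    P_R1 = (15 - 12.5)²/20 = 0.3125 W
    P_R2 = (12.5 - 0)²/100 = 1.562 W
  P_total = P_R1 + P_R2 = 1.875 W

Final answers:
1. V_1 = 12.5 V
2. I_R2 = 0.125 A
3. P_R1 = 0.3125 W
4. P_total = 1.875 W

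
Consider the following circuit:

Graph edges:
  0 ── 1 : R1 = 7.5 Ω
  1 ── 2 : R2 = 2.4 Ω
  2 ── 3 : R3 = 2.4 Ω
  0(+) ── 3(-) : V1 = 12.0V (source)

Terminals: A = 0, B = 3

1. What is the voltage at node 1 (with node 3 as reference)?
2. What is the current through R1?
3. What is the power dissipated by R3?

Nodal analysis, taking node 3 as the 0 V reference.
Source V1 fixes V_0 = 12 V.
KCL at each unknown node (sum of currents leaving = 0; resistances in Ω):
  Node 1: (V_1 - 12)/7.5 + (V_1 - V_2)/2.4 = 0
  Node 2: (V_2 - V_1)/2.4 + (V_2 - 0)/2.4 = 0
Collecting terms (coefficients in siemens):
  0.55·V_1 - 0.4167·V_2 = 1.6
  0.8333·V_2 - 0.4167·V_1 = 0
Determinant D = (0.55)(0.8333) - (-0.4167)(-0.4167) = 0.2847
V_1 = [(1.6)(0.8333) - (-0.4167)(0)]/D = 4.683 V
V_2 = [(0.55)(0) - (1.6)(-0.4167)]/D = 2.341 V
Part 1:
  Read off the nodal solution: V_1 = 4.683 V
Part 2:
  I_R1 = (V_0 - V_1)/R1 = (12 - 4.683)/7.5 = 0.9756 A
  Magnitude: I_R1 = 0.9756 A
Part 3:
  I_R3 = (V_2 - V_3)/R3 = (2.341 - 0)/2.4 = 0.9756 A
  P_R3 = I_R3² × R3 = (0.9756)² × 2.4 = 2.284 W

Final answers:
1. V_1 = 4.683 V
2. I_R1 = 0.9756 A
3. P_R3 = 2.284 W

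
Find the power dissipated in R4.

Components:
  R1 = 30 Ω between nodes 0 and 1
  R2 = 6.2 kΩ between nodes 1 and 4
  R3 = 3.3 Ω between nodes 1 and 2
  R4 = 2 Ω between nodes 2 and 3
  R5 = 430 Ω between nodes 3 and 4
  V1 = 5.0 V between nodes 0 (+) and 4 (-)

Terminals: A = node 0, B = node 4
Nodal analysis, taking node 4 as the 0 V reference.
Source V1 fixes V_0 = 5 V.
KCL at each unknown node (sum of currents leaving = 0; resistances in Ω):
  Node 1: (V_1 - 5)/30 + (V_1 - 0)/6200 + (V_1 - V_2)/3.3 = 0
  Node 2: (V_2 - V_1)/3.3 + (V_2 - V_3)/2 = 0
  Node 3: (V_3 - V_2)/2 + (V_3 - 0)/430 = 0
Collecting terms (coefficients in siemens):
  0.3365·V_1 - 0.303·V_2 = 0.1667
  0.803·V_2 - 0.303·V_1 - 0.5·V_3 = 0
  0.5023·V_3 - 0.5·V_2 = 0
Solving these 3 simultaneous equations (Gaussian elimination) gives:
  V_1 = 4.657 V, V_2 = 4.621 V, V_3 = 4.6 V
I_R4 = (V_2 - V_3)/R4 = (4.621 - 4.6)/2 = 0.0107 A
P_R4 = I_R4² × R4 = (0.0107)² × 2 = 0.0002289 W

Final answer: 0.0002289 W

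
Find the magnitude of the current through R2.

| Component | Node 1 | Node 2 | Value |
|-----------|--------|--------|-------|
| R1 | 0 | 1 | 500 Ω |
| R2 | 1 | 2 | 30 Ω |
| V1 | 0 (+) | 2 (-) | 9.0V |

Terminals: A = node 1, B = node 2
Nodal analysis, taking node 2 as the 0 V reference.
Source V1 fixes V_0 = 9 V.
KCL at each unknown node (sum of currents leaving = 0; resistances in Ω):
  Node 1: (V_1 - 9)/500 + (V_1 - 0)/30 = 0
Collecting terms: 0.03533 × V_1 = 0.018  =>  V_1 = 0.5094 V
I_R2 = (V_1 - V_2)/R2 = (0.5094 - 0)/30 = 0.01698 A
|I_R2| = 0.01698 A

Final answer: |I_R2| = 0.01698 A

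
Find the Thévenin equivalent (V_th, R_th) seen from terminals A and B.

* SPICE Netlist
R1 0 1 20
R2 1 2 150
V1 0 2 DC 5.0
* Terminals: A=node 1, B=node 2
Step 1 — V_th is the open-circuit voltage V_A - V_B (nothing connected across the terminals).
Nodal analysis, taking node 2 as the 0 V reference.
Source V1 fixes V_0 = 5 V.
KCL at each unknown node (sum of currents leaving = 0; resistances in Ω):
  Node 1: (V_1 - 5)/20 + (V_1 - 0)/150 = 0
Collecting terms: 0.05667 × V_1 = 0.25  =>  V_1 = 4.412 V
V_th = V_1 - V_2 = 4.412 - 0 = 4.412 V
Step 2 — R_th: zero the source — replace V1 by a short circuit (node 2 merges into node 0) — and find the resistance seen between A (node 1) and B (node 0).
Reduce the network between node 1 (A) and node 0 (B) by series/parallel combination:
  Rp1 = R1 ‖ R2 (parallel, both between nodes 0 and 1) = 1/(1/20 + 1/150) = 17.65 Ω
R_th = 17.65 Ω

Final answer: V_th = 4.412 V, R_th = 17.65 Ω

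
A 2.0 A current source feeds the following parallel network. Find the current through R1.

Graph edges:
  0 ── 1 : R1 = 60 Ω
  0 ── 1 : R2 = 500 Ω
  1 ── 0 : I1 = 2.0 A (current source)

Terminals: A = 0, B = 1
All resistors sit directly between nodes 0 and 1, so they are in parallel and share one voltage V; the full source current 2 A splits among them.
1/R_par = 1/60 + 1/500 = 0.01867 S  =>  R_par = 53.57 Ω
V = I × R_par = 2 × 53.57 = 107.1 V
I_R1 = V/R1 = 107.1/60 = 1.786 A

Final answer: 1.786 A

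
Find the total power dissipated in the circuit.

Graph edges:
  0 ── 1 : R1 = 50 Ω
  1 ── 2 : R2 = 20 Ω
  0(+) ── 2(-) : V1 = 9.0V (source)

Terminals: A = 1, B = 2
Nodal analysis, taking node 2 as the 0 V reference.
Source V1 fixes V_0 = 9 V.
KCL at each unknown node (sum of currents leaving = 0; resistances in Ω):
  Node 1: (V_1 - 9)/50 + (V_1 - 0)/20 = 0
Collecting terms: 0.07 × V_1 = 0.18  =>  V_1 = 2.571 V
Power in each resistor, P = (ΔV)²/R:
  P_R1 = (9 - 2.571)²/50 = 0.8265 W
  P_R2 = (2.571 - 0)²/20 = 0.3306 W
P_total = P_R1 + P_R2 = 1.157 W

Final answer: 1.157 W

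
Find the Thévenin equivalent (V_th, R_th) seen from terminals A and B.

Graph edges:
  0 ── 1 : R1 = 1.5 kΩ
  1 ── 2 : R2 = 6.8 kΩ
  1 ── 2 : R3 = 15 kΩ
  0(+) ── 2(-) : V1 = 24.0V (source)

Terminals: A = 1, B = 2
Step 1 — V_th is the open-circuit voltage V_A - V_B (nothing connected across the terminals).
Nodal analysis, taking node 2 as the 0 V reference.
Source V1 fixes V_0 = 24 V.
KCL at each unknown node (sum of currents leaving = 0; resistances in Ω):
  Node 1: (V_1 - 24)/1500 + (V_1 - 0)/6800 + (V_1 - 0)/15000 = 0
Collecting terms: 0.0008804 × V_1 = 0.016  =>  V_1 = 18.17 V
V_th = V_1 - V_2 = 18.17 - 0 = 18.17 V
Step 2 — R_th: zero the source — replace V1 by a short circuit (node 2 merges into node 0) — and find the resistance seen between A (node 1) and B (node 0).
Reduce the network between node 1 (A) and node 0 (B) by series/parallel combination:
  Rp1 = R1 ‖ R2 ‖ R3 (parallel, all between nodes 0 and 1) = 1/(1/1500 + 1/6800 + 1/15000) = 1136 Ω
R_th = 1.136 kΩ

Final answer: V_th = 18.17 V, R_th = 1.136 kΩ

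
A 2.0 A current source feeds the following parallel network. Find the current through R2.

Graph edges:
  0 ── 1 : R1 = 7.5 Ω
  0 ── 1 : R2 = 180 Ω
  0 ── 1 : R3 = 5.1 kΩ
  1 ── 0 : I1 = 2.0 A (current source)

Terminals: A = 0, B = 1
All resistors sit directly between nodes 0 and 1, so they are in parallel and share one voltage V; the full source current 2 A splits among them.
1/R_par = 1/7.5 + 1/180 + 1/5100 = 0.1391 S  =>  R_par = 7.19 Ω
V = I × R_par = 2 × 7.19 = 14.38 V
I_R2 = V/R2 = 14.38/180 = 0.07989 A

Final answer: 0.07989 A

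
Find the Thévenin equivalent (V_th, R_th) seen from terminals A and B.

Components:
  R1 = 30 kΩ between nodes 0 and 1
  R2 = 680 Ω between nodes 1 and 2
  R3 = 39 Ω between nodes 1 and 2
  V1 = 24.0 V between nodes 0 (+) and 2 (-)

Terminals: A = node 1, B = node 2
Step 1 — V_th is the open-circuit voltage V_A - V_B (nothing connected across the terminals).
Nodal analysis, taking node 2 as the 0 V reference.
Source V1 fixes V_0 = 24 V.
KCL at each unknown node (sum of currents leaving = 0; resistances in Ω):
  Node 1: (V_1 - 24)/30000 + (V_1 - 0)/680 + (V_1 - 0)/39 = 0
Collecting terms: 0.02714 × V_1 = 0.0008  =>  V_1 = 0.02947 V
V_th = V_1 - V_2 = 0.02947 - 0 = 0.02947 V
Step 2 — R_th: zero the source — replace V1 by a short circuit (node 2 merges into node 0) — and find the resistance seen between A (node 1) and B (node 0).
Reduce the network between node 1 (A) and node 0 (B) by series/parallel combination:
  Rp1 = R1 ‖ R2 ‖ R3 (parallel, all between nodes 0 and 1) = 1/(1/30000 + 1/680 + 1/39) = 36.84 Ω
R_th = 36.84 Ω

Final answer: V_th = 0.02947 V, R_th = 36.84 Ω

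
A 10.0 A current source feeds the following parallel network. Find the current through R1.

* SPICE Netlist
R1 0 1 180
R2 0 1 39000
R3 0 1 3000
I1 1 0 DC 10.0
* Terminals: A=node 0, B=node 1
All resistors sit directly between nodes 0 and 1, so they are in parallel and share one voltage V; the full source current 10 A splits among them.
1/R_par = 1/180 + 1/39000 + 1/3000 = 0.005915 S  =>  R_par = 169.1 Ω
V = I × R_par = 10 × 169.1 = 1691 V
I_R1 = V/R1 = 1691/180 = 9.393 A

Final answer: 9.393 A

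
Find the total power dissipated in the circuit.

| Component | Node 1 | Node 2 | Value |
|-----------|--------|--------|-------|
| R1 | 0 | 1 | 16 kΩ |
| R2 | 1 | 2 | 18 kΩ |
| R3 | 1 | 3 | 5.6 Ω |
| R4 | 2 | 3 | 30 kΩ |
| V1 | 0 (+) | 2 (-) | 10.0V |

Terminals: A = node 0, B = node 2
Nodal analysis, taking node 2 as the 0 V reference.
Source V1 fixes V_0 = 10 V.
KCL at each unknown node (sum of currents leaving = 0; resistances in Ω):
  Node 1: (V_1 - 10)/16000 + (V_1 - 0)/18000 + (V_1 - V_3)/5.6 = 0
  Node 3: (V_3 - V_1)/5.6 + (V_3 - 0)/30000 = 0
Collecting terms (coefficients in siemens):
  0.1787·V_1 - 0.1786·V_3 = 0.000625
  0.1786·V_3 - 0.1786·V_1 = 0
Determinant D = (0.1787)(0.1786) - (-0.1786)(-0.1786) = 0.00002704
V_1 = [(0.000625)(0.1786) - (-0.1786)(0)]/D = 4.129 V
V_3 = [(0.1787)(0) - (0.000625)(-0.1786)]/D = 4.128 V
Power in each resistor, P = (ΔV)²/R:
  P_R1 = (10 - 4.129)²/16000 = 0.002155 W
  P_R2 = (4.129 - 0)²/18000 = 0.000947 W
  P_R3 = (4.129 - 4.128)²/5.6 = 0.000000106 W
  P_R4 = (0 - 4.128)²/30000 = 0.000568 W
P_total = P_R1 + P_R2 + P_R3 + P_R4 = 0.00367 W

Final answer: 0.00367 W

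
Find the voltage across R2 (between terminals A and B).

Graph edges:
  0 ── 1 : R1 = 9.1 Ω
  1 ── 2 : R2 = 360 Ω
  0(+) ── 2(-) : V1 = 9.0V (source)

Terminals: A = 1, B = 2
R1 and R2 are in series across V1 (node 0 → node 1 → node 2), and the output A–B is taken across R2, so this is a voltage divider.
Series current: I = V1/(R1 + R2) = 9/(9.1 + 360) = 9/369.1 = 0.02438 A
V_R2 = I × R2 = V1 × R2/(R1 + R2) = 9 × 360/369.1 = 8.778 V

Final answer: 8.778 V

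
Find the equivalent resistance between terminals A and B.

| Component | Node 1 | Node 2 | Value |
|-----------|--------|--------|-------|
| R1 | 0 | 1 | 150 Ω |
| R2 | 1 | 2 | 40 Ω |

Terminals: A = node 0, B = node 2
Reduce the network between node 0 (A) and node 2 (B) by series/parallel combination:
  Rs1 = R1 + R2 (series, joined only at node 1) = 150 + 40 = 190 Ω
R_eq = 190 Ω

Final answer: 190 Ω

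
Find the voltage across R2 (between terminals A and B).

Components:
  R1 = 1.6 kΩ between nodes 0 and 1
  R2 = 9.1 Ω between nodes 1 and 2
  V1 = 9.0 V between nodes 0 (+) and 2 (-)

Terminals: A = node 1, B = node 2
R1 and R2 are in series across V1 (node 0 → node 1 → node 2), and the output A–B is taken across R2, so this is a voltage divider.
Series current: I = V1/(R1 + R2) = 9/(1600 + 9.1) = 9/1609 = 0.005593 A
V_R2 = I × R2 = V1 × R2/(R1 + R2) = 9 × 9.1/1609 = 0.0509 V

Final answer: 0.0509 V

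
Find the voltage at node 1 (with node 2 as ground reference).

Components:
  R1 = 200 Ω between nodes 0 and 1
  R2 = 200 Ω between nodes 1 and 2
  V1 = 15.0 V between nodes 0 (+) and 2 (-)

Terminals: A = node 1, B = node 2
Nodal analysis, taking node 2 as the 0 V reference.
Source V1 fixes V_0 = 15 V.
KCL at each unknown node (sum of currents leaving = 0; resistances in Ω):
  Node 1: (V_1 - 15)/200 + (V_1 - 0)/200 = 0
Collecting terms: 0.01 × V_1 = 0.075  =>  V_1 = 7.5 V
The requested potential is V_1 = 7.5 V.

Final answer: V_1 = 7.5 V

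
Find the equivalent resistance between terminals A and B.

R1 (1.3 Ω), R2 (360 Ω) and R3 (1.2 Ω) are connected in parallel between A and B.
Reduce the network between node 0 (A) and node 1 (B) by series/parallel combination:
  Rp1 = R1 ‖ R2 ‖ R3 (parallel, all between nodes 0 and 1) = 1/(1/1.3 + 1/360 + 1/1.2) = 0.6229 Ω
R_eq = 0.6229 Ω

Final answer: 0.6229 Ω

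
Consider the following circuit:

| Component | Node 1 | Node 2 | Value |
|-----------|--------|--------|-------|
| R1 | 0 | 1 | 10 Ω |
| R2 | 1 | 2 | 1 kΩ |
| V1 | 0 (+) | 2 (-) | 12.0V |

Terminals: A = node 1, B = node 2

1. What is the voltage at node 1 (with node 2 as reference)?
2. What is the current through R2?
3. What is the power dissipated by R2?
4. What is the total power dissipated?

Nodal analysis, taking node 2 as the 0 V reference.
Source V1 fixes V_0 = 12 V.
KCL at each unknown node (sum of currents leaving = 0; resistances in Ω):
  Node 1: (V_1 - 12)/10 + (V_1 - 0)/1000 = 0
Collecting terms: 0.101 × V_1 = 1.2  =>  V_1 = 11.88 V
Part 1:
  Read off the nodal solution: V_1 = 11.88 V
Part 2:
  I_R2 = (V_1 - V_2)/R2 = (11.88 - 0)/1000 = 0.01188 A
  Magnitude: I_R2 = 0.01188 A
Part 3:
  I_R2 = (V_1 - V_2)/R2 = (11.88 - 0)/1000 = 0.01188 A
  P_R2 = I_R2² × R2 = (0.01188)² × 1000 = 0.1412 W
Part 4:
  Power in each resistor, P = (ΔV)²/R:
    P_R1 = (12 - 11.88)²/10 = 0.001412 W
    P_R2 = (11.88 - 0)²/1000 = 0.1412 W
  P_total = P_R1 + P_R2 = 0.1426 W

Final answers:
1. V_1 = 11.88 V
2. I_R2 = 0.01188 A
3. P_R2 = 0.1412 W
4. P_total = 0.1426 W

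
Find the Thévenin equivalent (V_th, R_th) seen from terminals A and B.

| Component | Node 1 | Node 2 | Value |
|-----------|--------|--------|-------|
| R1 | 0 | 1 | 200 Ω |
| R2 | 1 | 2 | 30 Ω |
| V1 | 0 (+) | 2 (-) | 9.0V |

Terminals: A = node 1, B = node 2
Step 1 — V_th is the open-circuit voltage V_A - V_B (nothing connected across the terminals).
Nodal analysis, taking node 2 as the 0 V reference.
Source V1 fixes V_0 = 9 V.
KCL at each unknown node (sum of currents leaving = 0; resistances in Ω):
  Node 1: (V_1 - 9)/200 + (V_1 - 0)/30 = 0
Collecting terms: 0.03833 × V_1 = 0.045  =>  V_1 = 1.174 V
V_th = V_1 - V_2 = 1.174 - 0 = 1.174 V
Step 2 — R_th: zero the source — replace V1 by a short circuit (node 2 merges into node 0) — and find the resistance seen between A (node 1) and B (node 0).
Reduce the network between node 1 (A) and node 0 (B) by series/parallel combination:
  Rp1 = R1 ‖ R2 (parallel, both between nodes 0 and 1) = 1/(1/200 + 1/30) = 26.09 Ω
R_th = 26.09 Ω

Final answer: V_th = 1.174 V, R_th = 26.09 Ω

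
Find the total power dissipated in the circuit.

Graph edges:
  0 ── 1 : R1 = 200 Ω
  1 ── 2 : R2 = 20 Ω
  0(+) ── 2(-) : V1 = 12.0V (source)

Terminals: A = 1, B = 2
Nodal analysis, taking node 2 as the 0 V reference.
Source V1 fixes V_0 = 12 V.
KCL at each unknown node (sum of currents leaving = 0; resistances in Ω):
  Node 1: (V_1 - 12)/200 + (V_1 - 0)/20 = 0
Collecting terms: 0.055 × V_1 = 0.06  =>  V_1 = 1.091 V
Power in each resistor, P = (ΔV)²/R:
  P_R1 = (12 - 1.091)²/200 = 0.595 W
  P_R2 = (1.091 - 0)²/20 = 0.0595 W
P_total = P_R1 + P_R2 = 0.6545 W

Final answer: 0.6545 W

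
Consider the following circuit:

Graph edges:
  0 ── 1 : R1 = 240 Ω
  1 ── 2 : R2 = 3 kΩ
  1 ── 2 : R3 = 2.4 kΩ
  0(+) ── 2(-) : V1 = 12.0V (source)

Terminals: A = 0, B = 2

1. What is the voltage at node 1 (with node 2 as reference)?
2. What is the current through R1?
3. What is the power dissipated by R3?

Nodal analysis, taking node 2 as the 0 V reference.
Source V1 fixes V_0 = 12 V.
KCL at each unknown node (sum of currents leaving = 0; resistances in Ω):
  Node 1: (V_1 - 12)/240 + (V_1 - 0)/3000 + (V_1 - 0)/2400 = 0
Collecting terms: 0.004917 × V_1 = 0.05  =>  V_1 = 10.17 V
Part 1:
  Read off the nodal solution: V_1 = 10.17 V
Part 2:
  I_R1 = (V_0 - V_1)/R1 = (12 - 10.17)/240 = 0.007627 A
  Magnitude: I_R1 = 0.007627 A
Part 3:
  I_R3 = (V_1 - V_2)/R3 = (10.17 - 0)/2400 = 0.004237 A
  P_R3 = I_R3² × R3 = (0.004237)² × 2400 = 0.04309 W

Final answers:
1. V_1 = 10.17 V
2. I_R1 = 0.007627 A
3. P_R3 = 0.04309 W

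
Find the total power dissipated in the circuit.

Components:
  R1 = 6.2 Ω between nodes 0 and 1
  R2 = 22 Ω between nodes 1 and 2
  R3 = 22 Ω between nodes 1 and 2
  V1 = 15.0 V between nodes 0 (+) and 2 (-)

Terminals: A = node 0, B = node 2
Nodal analysis, taking node 2 as the 0 V reference.
Source V1 fixes V_0 = 15 V.
KCL at each unknown node (sum of currents leaving = 0; resistances in Ω):
  Node 1: (V_1 - 15)/6.2 + (V_1 - 0)/22 + (V_1 - 0)/22 = 0
Collecting terms: 0.2522 × V_1 = 2.419  =>  V_1 = 9.593 V
Power in each resistor, P = (ΔV)²/R:
  P_R1 = (15 - 9.593)²/6.2 = 4.715 W
  P_R2 = (9.593 - 0)²/22 = 4.183 W
  P_R3 = (9.593 - 0)²/22 = 4.183 W
P_total = P_R1 + P_R2 + P_R3 = 13.08 W

Final answer: 13.08 W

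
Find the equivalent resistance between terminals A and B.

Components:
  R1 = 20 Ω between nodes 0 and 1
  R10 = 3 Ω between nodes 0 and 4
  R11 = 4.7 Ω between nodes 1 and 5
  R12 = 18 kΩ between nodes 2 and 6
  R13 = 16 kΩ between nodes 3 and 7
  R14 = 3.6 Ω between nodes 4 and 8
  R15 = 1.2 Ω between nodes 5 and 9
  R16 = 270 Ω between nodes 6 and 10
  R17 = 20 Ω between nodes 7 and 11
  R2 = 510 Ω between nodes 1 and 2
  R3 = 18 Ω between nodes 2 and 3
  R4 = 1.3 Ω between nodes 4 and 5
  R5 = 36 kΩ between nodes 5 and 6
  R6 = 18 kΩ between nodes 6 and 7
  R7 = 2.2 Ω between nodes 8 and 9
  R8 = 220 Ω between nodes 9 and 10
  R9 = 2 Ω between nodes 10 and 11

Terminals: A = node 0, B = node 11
The network is not a plain series/parallel combination. Inject a 1 A test current into terminal A (node 0) and return it from terminal B (node 11); then R_eq = V_A / (1 A).
Nodal analysis, taking node 11 as the 0 V reference.
Current source I_test pushes 1 A into node 0 and draws it out of node 11.
KCL at each unknown node (sum of currents leaving = 0; resistances in Ω):
  Node 0: (V_0 - V_1)/20 + (V_0 - V_4)/3 - 1 = 0
  Node 1: (V_1 - V_0)/20 + (V_1 - V_2)/510 + (V_1 - V_5)/4.7 = 0
  Node 2: (V_2 - V_1)/510 + (V_2 - V_3)/18 + (V_2 - V_6)/18000 = 0
  Node 3: (V_3 - V_2)/18 + (V_3 - V_7)/16000 = 0
  Node 4: (V_4 - V_0)/3 + (V_4 - V_5)/1.3 + (V_4 - V_8)/3.6 = 0
  Node 5: (V_5 - V_1)/4.7 + (V_5 - V_4)/1.3 + (V_5 - V_6)/36000 + (V_5 - V_9)/1.2 = 0
  Node 6: (V_6 - V_2)/18000 + (V_6 - V_5)/36000 + (V_6 - V_7)/18000 + (V_6 - V_10)/270 = 0
  Node 7: (V_7 - V_3)/16000 + (V_7 - V_6)/18000 + (V_7 - 0)/20 = 0
  Node 8: (V_8 - V_4)/3.6 + (V_8 - V_9)/2.2 = 0
  Node 9: (V_9 - V_5)/1.2 + (V_9 - V_8)/2.2 + (V_9 - V_10)/220 = 0
  Node 10: (V_10 - V_6)/270 + (V_10 - V_9)/220 + (V_10 - 0)/2 = 0
Collecting terms (coefficients in siemens):
  0.3833·V_0 - 0.05·V_1 - 0.3333·V_4 = 1
  0.2647·V_1 - 0.05·V_0 - 0.001961·V_2 - 0.2128·V_5 = 0
  0.05757·V_2 - 0.001961·V_1 - 0.05556·V_3 - 0.00005556·V_6 = 0
  0.05562·V_3 - 0.05556·V_2 - 0.0000625·V_7 = 0
  1.38·V_4 - 0.3333·V_0 - 0.7692·V_5 - 0.2778·V_8 = 0
  1.815·V_5 - 0.2128·V_1 - 0.7692·V_4 - 0.00002778·V_6 - 0.8333·V_9 = 0
  0.003843·V_6 - 0.00005556·V_2 - 0.00002778·V_5 - 0.00005556·V_7 - 0.003704·V_10 = 0
  0.05012·V_7 - 0.0000625·V_3 - 0.00005556·V_6 = 0
  0.7323·V_8 - 0.2778·V_4 - 0.4545·V_9 = 0
  1.292·V_9 - 0.8333·V_5 - 0.4545·V_8 - 0.004545·V_10 = 0
  0.5082·V_10 - 0.003704·V_6 - 0.004545·V_9 = 0
Solving these 11 simultaneous equations (Gaussian elimination) gives:
  V_0 = 219.6 V, V_1 = 216.8 V, V_2 = 204.7 V, V_3 = 204.5 V
  V_4 = 217.1 V, V_5 = 216.3 V, V_6 = 6.429 V, V_7 = 0.2621 V
  V_8 = 216.1 V, V_9 = 215.5 V, V_10 = 1.974 V
R_eq = V_0 / 1 A = 219.6 Ω

Final answer: 219.6 Ω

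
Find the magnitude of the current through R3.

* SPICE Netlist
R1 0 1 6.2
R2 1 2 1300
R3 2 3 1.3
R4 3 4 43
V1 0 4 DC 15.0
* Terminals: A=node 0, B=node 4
Nodal analysis, taking node 4 as the 0 V reference.
Source V1 fixes V_0 = 15 V.
KCL at each unknown node (sum of currents leaving = 0; resistances in Ω):
  Node 1: (V_1 - 15)/6.2 + (V_1 - V_2)/1300 = 0
  Node 2: (V_2 - V_1)/1300 + (V_2 - V_3)/1.3 = 0
  Node 3: (V_3 - V_2)/1.3 + (V_3 - 0)/43 = 0
Collecting terms (coefficients in siemens):
  0.1621·V_1 - 0.0007692·V_2 = 2.419
  0.77·V_2 - 0.0007692·V_1 - 0.7692·V_3 = 0
  0.7925·V_3 - 0.7692·V_2 = 0
Solving these 3 simultaneous equations (Gaussian elimination) gives:
  V_1 = 14.93 V, V_2 = 0.492 V, V_3 = 0.4776 V
I_R3 = (V_2 - V_3)/R3 = (0.492 - 0.4776)/1.3 = 0.01111 A
|I_R3| = 0.01111 A

Final answer: |I_R3| = 0.01111 A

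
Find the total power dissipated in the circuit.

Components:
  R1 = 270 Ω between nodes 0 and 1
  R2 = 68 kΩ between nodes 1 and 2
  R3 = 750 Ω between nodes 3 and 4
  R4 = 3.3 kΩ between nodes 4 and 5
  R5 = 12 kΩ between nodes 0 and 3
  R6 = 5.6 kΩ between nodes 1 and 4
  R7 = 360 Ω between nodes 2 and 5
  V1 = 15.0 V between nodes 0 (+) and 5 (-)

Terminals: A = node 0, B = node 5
Nodal analysis, taking node 5 as the 0 V reference.
Source V1 fixes V_0 = 15 V.
KCL at each unknown node (sum of currents leaving = 0; resistances in Ω):
  Node 1: (V_1 - 15)/270 + (V_1 - V_2)/68000 + (V_1 - V_4)/5600 = 0
  Node 2: (V_2 - V_1)/68000 + (V_2 - 0)/360 = 0
  Node 3: (V_3 - V_4)/750 + (V_3 - 15)/12000 = 0
  Node 4: (V_4 - V_3)/750 + (V_4 - 0)/3300 + (V_4 - V_1)/5600 = 0
Collecting terms (coefficients in siemens):
  0.003897·V_1 - 0.00001471·V_2 - 0.0001786·V_4 = 0.05556
  0.002792·V_2 - 0.00001471·V_1 = 0
  0.001417·V_3 - 0.001333·V_4 = 0.00125
  0.001815·V_4 - 0.0001786·V_1 - 0.001333·V_3 = 0
Solving these 4 simultaneous equations (Gaussian elimination) gives:
  V_1 = 14.57 V, V_2 = 0.0767 V, V_3 = 7.231 V, V_4 = 6.745 V
Power in each resistor, P = (ΔV)²/R:
  P_R1 = (15 - 14.57)²/270 = 0.0006995 W
  P_R2 = (14.57 - 0.0767)²/68000 = 0.003087 W
  P_R3 = (7.231 - 6.745)²/750 = 0.0003144 W
  P_R4 = (6.745 - 0)²/3300 = 0.01379 W
  P_R5 = (15 - 7.231)²/12000 = 0.00503 W
  P_R6 = (14.57 - 6.745)²/5600 = 0.01092 W
  P_R7 = (0.0767 - 0)²/360 = 0.00001634 W
P_total = P_R1 + P_R2 + P_R3 + P_R4 + P_R5 + P_R6 + P_R7 = 0.03386 W

Final answer: 0.03386 W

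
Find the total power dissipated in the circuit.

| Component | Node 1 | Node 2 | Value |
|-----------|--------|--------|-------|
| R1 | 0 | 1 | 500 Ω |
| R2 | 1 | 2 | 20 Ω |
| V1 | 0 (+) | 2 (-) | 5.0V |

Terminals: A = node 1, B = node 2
Nodal analysis, taking node 2 as the 0 V reference.
Source V1 fixes V_0 = 5 V.
KCL at each unknown node (sum of currents leaving = 0; resistances in Ω):
  Node 1: (V_1 - 5)/500 + (V_1 - 0)/20 = 0
Collecting terms: 0.052 × V_1 = 0.01  =>  V_1 = 0.1923 V
Power in each resistor, P = (ΔV)²/R:
  P_R1 = (5 - 0.1923)²/500 = 0.04623 W
  P_R2 = (0.1923 - 0)²/20 = 0.001849 W
P_total = P_R1 + P_R2 = 0.04808 W

Final answer: 0.04808 W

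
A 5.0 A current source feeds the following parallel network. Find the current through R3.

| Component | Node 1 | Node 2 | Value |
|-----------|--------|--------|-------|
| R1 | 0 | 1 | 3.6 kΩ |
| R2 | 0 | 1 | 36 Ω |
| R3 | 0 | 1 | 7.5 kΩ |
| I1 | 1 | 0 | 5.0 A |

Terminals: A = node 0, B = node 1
All resistors sit directly between nodes 0 and 1, so they are in parallel and share one voltage V; the full source current 5 A splits among them.
1/R_par = 1/3600 + 1/36 + 1/7500 = 0.02819 S  =>  R_par = 35.47 Ω
V = I × R_par = 5 × 35.47 = 177.4 V
I_R3 = V/R3 = 177.4/7500 = 0.02365 A

Final answer: 0.02365 A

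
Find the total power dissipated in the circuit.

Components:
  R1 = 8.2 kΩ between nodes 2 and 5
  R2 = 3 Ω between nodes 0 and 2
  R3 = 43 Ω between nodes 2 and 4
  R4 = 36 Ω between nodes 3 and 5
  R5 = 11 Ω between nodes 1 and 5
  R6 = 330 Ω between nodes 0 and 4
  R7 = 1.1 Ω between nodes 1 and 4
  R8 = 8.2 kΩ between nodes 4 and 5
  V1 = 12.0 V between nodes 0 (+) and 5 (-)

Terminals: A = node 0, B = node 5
Nodal analysis, taking node 5 as the 0 V reference.
Source V1 fixes V_0 = 12 V.
KCL at each unknown node (sum of currents leaving = 0; resistances in Ω):
  Node 1: (V_1 - 0)/11 + (V_1 - V_4)/1.1 = 0
  Node 2: (V_2 - 0)/8200 + (V_2 - 12)/3 + (V_2 - V_4)/43 = 0
  Node 3: (V_3 - 0)/36 = 0
  Node 4: (V_4 - V_2)/43 + (V_4 - 12)/330 + (V_4 - V_1)/1.1 + (V_4 - 0)/8200 = 0
Collecting terms (coefficients in siemens):
  1·V_1 - 0.9091·V_4 = 0
  0.3567·V_2 - 0.02326·V_4 = 4
  0.02778·V_3 = 0
  0.9355·V_4 - 0.9091·V_1 - 0.02326·V_2 = 0.03636
Solving these 4 simultaneous equations (Gaussian elimination) gives:
  V_1 = 2.512 V, V_2 = 11.39 V, V_3 = 0 V, V_4 = 2.763 V
Power in each resistor, P = (ΔV)²/R:
  P_R1 = (11.39 - 0)²/8200 = 0.01583 W
  P_R2 = (12 - 11.39)²/3 = 0.1225 W
  P_R3 = (11.39 - 2.763)²/43 = 1.732 W
  P_R4 = (0 - 0)²/36 = 0 W
  P_R5 = (2.512 - 0)²/11 = 0.5736 W
  P_R6 = (12 - 2.763)²/330 = 0.2585 W
  P_R7 = (2.512 - 2.763)²/1.1 = 0.05736 W
  P_R8 = (2.763 - 0)²/8200 = 0.0009311 W
P_total = P_R1 + P_R2 + P_R3 + P_R4 + P_R5 + P_R6 + P_R7 + P_R8 = 2.761 W

Final answer: 2.761 W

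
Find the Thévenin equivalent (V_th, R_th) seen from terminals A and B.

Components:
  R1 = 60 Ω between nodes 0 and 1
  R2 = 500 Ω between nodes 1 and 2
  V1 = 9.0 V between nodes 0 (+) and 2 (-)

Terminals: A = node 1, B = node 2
Step 1 — V_th is the open-circuit voltage V_A - V_B (nothing connected across the terminals).
Nodal analysis, taking node 2 as the 0 V reference.
Source V1 fixes V_0 = 9 V.
KCL at each unknown node (sum of currents leaving = 0; resistances in Ω):
  Node 1: (V_1 - 9)/60 + (V_1 - 0)/500 = 0
Collecting terms: 0.01867 × V_1 = 0.15  =>  V_1 = 8.036 V
V_th = V_1 - V_2 = 8.036 - 0 = 8.036 V
Step 2 — R_th: zero the source — replace V1 by a short circuit (node 2 merges into node 0) — and find the resistance seen between A (node 1) and B (node 0).
Reduce the network between node 1 (A) and node 0 (B) by series/parallel combination:
  Rp1 = R1 ‖ R2 (parallel, both between nodes 0 and 1) = 1/(1/60 + 1/500) = 53.57 Ω
R_th = 53.57 Ω

Final answer: V_th = 8.036 V, R_th = 53.57 Ω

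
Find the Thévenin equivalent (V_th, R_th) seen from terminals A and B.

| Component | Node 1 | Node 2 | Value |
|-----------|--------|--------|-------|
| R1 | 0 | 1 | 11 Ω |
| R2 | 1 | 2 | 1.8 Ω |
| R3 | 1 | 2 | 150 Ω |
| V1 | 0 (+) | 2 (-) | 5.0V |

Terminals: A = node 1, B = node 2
Step 1 — V_th is the open-circuit voltage V_A - V_B (nothing connected across the terminals).
Nodal analysis, taking node 2 as the 0 V reference.
Source V1 fixes V_0 = 5 V.
KCL at each unknown node (sum of currents leaving = 0; resistances in Ω):
  Node 1: (V_1 - 5)/11 + (V_1 - 0)/1.8 + (V_1 - 0)/150 = 0
Collecting terms: 0.6531 × V_1 = 0.4545  =>  V_1 = 0.6959 V
V_th = V_1 - V_2 = 0.6959 - 0 = 0.6959 V
Step 2 — R_th: zero the source — replace V1 by a short circuit (node 2 merges into node 0) — and find the resistance seen between A (node 1) and B (node 0).
Reduce the network between node 1 (A) and node 0 (B) by series/parallel combination:
  Rp1 = R1 ‖ R2 ‖ R3 (parallel, all between nodes 0 and 1) = 1/(1/11 + 1/1.8 + 1/150) = 1.531 Ω
R_th = 1.531 Ω

Final answer: V_th = 0.6959 V, R_th = 1.531 Ω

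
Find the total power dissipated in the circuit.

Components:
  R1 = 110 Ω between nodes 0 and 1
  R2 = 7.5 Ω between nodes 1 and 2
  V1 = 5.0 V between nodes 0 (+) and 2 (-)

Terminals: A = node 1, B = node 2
Nodal analysis, taking node 2 as the 0 V reference.
Source V1 fixes V_0 = 5 V.
KCL at each unknown node (sum of currents leaving = 0; resistances in Ω):
  Node 1: (V_1 - 5)/110 + (V_1 - 0)/7.5 = 0
Collecting terms: 0.1424 × V_1 = 0.04545  =>  V_1 = 0.3191 V
Power in each resistor, P = (ΔV)²/R:
  P_R1 = (5 - 0.3191)²/110 = 0.1992 W
  P_R2 = (0.3191 - 0)²/7.5 = 0.01358 W
P_total = P_R1 + P_R2 = 0.2128 W

Final answer: 0.2128 W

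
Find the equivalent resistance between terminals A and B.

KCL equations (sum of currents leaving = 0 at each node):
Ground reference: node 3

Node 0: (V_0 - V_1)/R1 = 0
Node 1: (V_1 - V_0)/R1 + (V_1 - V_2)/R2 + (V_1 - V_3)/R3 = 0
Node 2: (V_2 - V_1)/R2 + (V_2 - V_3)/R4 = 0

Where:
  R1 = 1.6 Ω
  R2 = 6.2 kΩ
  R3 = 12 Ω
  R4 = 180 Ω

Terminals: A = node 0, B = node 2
Reduce the network between node 0 (A) and node 2 (B) by series/parallel combination:
  Rs1 = R3 + R4 (series, joined only at node 3) = 12 + 180 = 192 Ω
  Rp1 = R2 ‖ Rs1 (parallel, both between nodes 1 and 2) = 1/(1/6200 + 1/192) = 186.2 Ω
  Rs2 = R1 + Rp1 (series, joined only at node 1) = 1.6 + 186.2 = 187.8 Ω
R_eq = 187.8 Ω

Final answer: 187.8 Ω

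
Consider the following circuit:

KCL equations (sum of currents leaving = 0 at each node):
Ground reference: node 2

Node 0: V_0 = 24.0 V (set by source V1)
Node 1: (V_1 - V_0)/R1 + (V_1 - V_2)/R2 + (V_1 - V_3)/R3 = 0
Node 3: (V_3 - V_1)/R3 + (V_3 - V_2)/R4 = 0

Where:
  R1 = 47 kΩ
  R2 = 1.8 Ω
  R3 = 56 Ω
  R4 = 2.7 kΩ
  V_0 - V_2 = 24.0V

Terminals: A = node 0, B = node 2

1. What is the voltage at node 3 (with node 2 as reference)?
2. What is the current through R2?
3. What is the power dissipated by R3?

Nodal analysis, taking node 2 as the 0 V reference.
Source V1 fixes V_0 = 24 V.
KCL at each unknown node (sum of currents leaving = 0; resistances in Ω):
  Node 1: (V_1 - 24)/47000 + (V_1 - 0)/1.8 + (V_1 - V_3)/56 = 0
  Node 3: (V_3 - V_1)/56 + (V_3 - 0)/2700 = 0
Collecting terms (coefficients in siemens):
  0.5734·V_1 - 0.01786·V_3 = 0.0005106
  0.01823·V_3 - 0.01786·V_1 = 0
Determinant D = (0.5734)(0.01823) - (-0.01786)(-0.01786) = 0.01013
V_1 = [(0.0005106)(0.01823) - (-0.01786)(0)]/D = 0.0009185 V
V_3 = [(0.5734)(0) - (0.0005106)(-0.01786)]/D = 0.0008999 V
Part 1:
  Read off the nodal solution: V_3 = 0.0008999 V
Part 2:
  I_R2 = (V_1 - V_2)/R2 = (0.0009185 - 0)/1.8 = 0.0005103 A
  Magnitude: I_R2 = 0.0005103 A
Part 3:
  I_R3 = (V_1 - V_3)/R3 = (0.0009185 - 0.0008999)/56 = 0.0000003333 A
  P_R3 = I_R3² × R3 = (0.0000003333)² × 56 = 0.00000000000622 W

Final answers:
1. V_3 = 0.0008999 V
2. I_R2 = 0.0005103 A
3. P_R3 = 6.22e-12 W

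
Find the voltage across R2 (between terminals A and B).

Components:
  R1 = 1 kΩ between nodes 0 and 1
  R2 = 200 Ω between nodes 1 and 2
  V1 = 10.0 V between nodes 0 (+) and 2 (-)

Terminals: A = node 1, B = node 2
R1 and R2 are in series across V1 (node 0 → node 1 → node 2), and the output A–B is taken across R2, so this is a voltage divider.
Series current: I = V1/(R1 + R2) = 10/(1000 + 200) = 10/1200 = 0.008333 A
V_R2 = I × R2 = V1 × R2/(R1 + R2) = 10 × 200/1200 = 1.667 V

Final answer: 1.667 V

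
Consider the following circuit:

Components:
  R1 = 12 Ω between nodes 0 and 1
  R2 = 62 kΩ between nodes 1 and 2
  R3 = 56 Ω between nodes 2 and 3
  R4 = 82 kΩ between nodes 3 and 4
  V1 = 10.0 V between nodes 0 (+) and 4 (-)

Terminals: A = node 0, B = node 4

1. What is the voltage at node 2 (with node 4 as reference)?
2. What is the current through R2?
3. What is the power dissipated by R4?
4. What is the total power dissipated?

Nodal analysis, taking node 4 as the 0 V reference.
Source V1 fixes V_0 = 10 V.
KCL at each unknown node (sum of currents leaving = 0; resistances in Ω):
  Node 1: (V_1 - 10)/12 + (V_1 - V_2)/62000 = 0
  Node 2: (V_2 - V_1)/62000 + (V_2 - V_3)/56 = 0
  Node 3: (V_3 - V_2)/56 + (V_3 - 0)/82000 = 0
Collecting terms (coefficients in siemens):
  0.08335·V_1 - 0.00001613·V_2 = 0.8333
  0.01787·V_2 - 0.00001613·V_1 - 0.01786·V_3 = 0
  0.01787·V_3 - 0.01786·V_2 = 0
Solving these 3 simultaneous equations (Gaussian elimination) gives:
  V_1 = 9.999 V, V_2 = 5.696 V, V_3 = 5.692 V
Part 1:
  Read off the nodal solution: V_2 = 5.696 V
Part 2:
  I_R2 = (V_1 - V_2)/R2 = (9.999 - 5.696)/62000 = 0.00006941 A
  Magnitude: I_R2 = 0.00006941 A
Part 3:
  I_R4 = (V_3 - V_4)/R4 = (5.692 - 0)/82000 = 0.00006941 A
  P_R4 = I_R4² × R4 = (0.00006941)² × 82000 = 0.0003951 W
Part 4:
  Power in each resistor, P = (ΔV)²/R:
    P_R1 = (10 - 9.999)²/12 = 0.00000005782 W
    P_R2 = (9.999 - 5.696)²/62000 = 0.0002987 W
    P_R3 = (5.696 - 5.692)²/56 = 0.0000002698 W
    P_R4 = (5.692 - 0)²/82000 = 0.0003951 W
  P_total = P_R1 + P_R2 + P_R3 + P_R4 = 0.0006941 W

Final answers:
1. V_2 = 5.696 V
2. I_R2 = 6.941e-05 A
3. P_R4 = 0.0003951 W
4. P_total = 0.0006941 W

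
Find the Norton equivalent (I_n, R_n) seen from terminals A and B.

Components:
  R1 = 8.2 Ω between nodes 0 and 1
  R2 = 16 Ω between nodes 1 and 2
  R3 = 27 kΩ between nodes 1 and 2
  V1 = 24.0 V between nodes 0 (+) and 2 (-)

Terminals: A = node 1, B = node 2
Find the Thévenin equivalent first; then I_n = V_th/R_th and R_n = R_th.
Step 1 — V_th is the open-circuit voltage V_A - V_B (nothing connected across the terminals).
Nodal analysis, taking node 2 as the 0 V reference.
Source V1 fixes V_0 = 24 V.
KCL at each unknown node (sum of currents leaving = 0; resistances in Ω):
  Node 1: (V_1 - 24)/8.2 + (V_1 - 0)/16 + (V_1 - 0)/27000 = 0
Collecting terms: 0.1845 × V_1 = 2.927  =>  V_1 = 15.86 V
V_th = V_1 - V_2 = 15.86 - 0 = 15.86 V
Step 2 — R_th: zero the source — replace V1 by a short circuit (node 2 merges into node 0) — and find the resistance seen between A (node 1) and B (node 0).
Reduce the network between node 1 (A) and node 0 (B) by series/parallel combination:
  Rp1 = R1 ‖ R2 ‖ R3 (parallel, all between nodes 0 and 1) = 1/(1/8.2 + 1/16 + 1/27000) = 5.42 Ω
R_th = 5.42 Ω
I_n = V_th/R_th = 15.86/5.42 = 2.927 A, and R_n = R_th = 5.42 Ω

Final answer: I_n = 2.927 A, R_n = 5.42 Ω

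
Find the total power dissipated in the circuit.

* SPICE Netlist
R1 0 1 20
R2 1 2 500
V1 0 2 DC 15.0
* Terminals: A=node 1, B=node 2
Nodal analysis, taking node 2 as the 0 V reference.
Source V1 fixes V_0 = 15 V.
KCL at each unknown node (sum of currents leaving = 0; resistances in Ω):
  Node 1: (V_1 - 15)/20 + (V_1 - 0)/500 = 0
Collecting terms: 0.052 × V_1 = 0.75  =>  V_1 = 14.42 V
Power in each resistor, P = (ΔV)²/R:
  P_R1 = (15 - 14.42)²/20 = 0.01664 W
  P_R2 = (14.42 - 0)²/500 = 0.4161 W
P_total = P_R1 + P_R2 = 0.4327 W

Final answer: 0.4327 W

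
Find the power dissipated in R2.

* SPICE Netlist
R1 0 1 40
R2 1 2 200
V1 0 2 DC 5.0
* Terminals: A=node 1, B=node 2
Nodal analysis, taking node 2 as the 0 V reference.
Source V1 fixes V_0 = 5 V.
KCL at each unknown node (sum of currents leaving = 0; resistances in Ω):
  Node 1: (V_1 - 5)/40 + (V_1 - 0)/200 = 0
Collecting terms: 0.03 × V_1 = 0.125  =>  V_1 = 4.167 V
I_R2 = (V_1 - V_2)/R2 = (4.167 - 0)/200 = 0.02083 A
P_R2 = I_R2² × R2 = (0.02083)² × 200 = 0.08681 W

Final answer: 0.08681 W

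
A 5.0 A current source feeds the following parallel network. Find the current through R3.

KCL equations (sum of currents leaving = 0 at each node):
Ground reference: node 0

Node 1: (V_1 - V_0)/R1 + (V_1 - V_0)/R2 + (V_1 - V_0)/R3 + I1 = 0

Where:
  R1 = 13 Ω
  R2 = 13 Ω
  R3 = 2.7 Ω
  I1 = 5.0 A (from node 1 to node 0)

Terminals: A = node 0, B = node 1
All resistors sit directly between nodes 0 and 1, so they are in parallel and share one voltage V; the full source current 5 A splits among them.
1/R_par = 1/13 + 1/13 + 1/2.7 = 0.5242 S  =>  R_par = 1.908 Ω
V = I × R_par = 5 × 1.908 = 9.538 V
I_R3 = V/R3 = 9.538/2.7 = 3.533 A

Final answer: 3.533 A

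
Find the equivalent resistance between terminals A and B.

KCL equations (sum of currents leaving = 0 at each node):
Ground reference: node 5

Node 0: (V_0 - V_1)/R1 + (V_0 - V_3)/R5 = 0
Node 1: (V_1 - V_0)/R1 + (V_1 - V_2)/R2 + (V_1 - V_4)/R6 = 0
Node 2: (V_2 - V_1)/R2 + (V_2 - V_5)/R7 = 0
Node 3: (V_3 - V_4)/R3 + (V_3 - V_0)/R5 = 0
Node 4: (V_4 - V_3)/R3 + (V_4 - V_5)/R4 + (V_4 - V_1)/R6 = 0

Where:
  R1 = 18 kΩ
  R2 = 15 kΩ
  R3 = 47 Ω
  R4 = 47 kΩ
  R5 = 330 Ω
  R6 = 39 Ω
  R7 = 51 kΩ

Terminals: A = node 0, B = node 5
The network is not a plain series/parallel combination. Inject a 1 A test current into terminal A (node 0) and return it from terminal B (node 5); then R_eq = V_A / (1 A).
Nodal analysis, taking node 5 as the 0 V reference.
Current source I_test pushes 1 A into node 0 and draws it out of node 5.
KCL at each unknown node (sum of currents leaving = 0; resistances in Ω):
  Node 0: (V_0 - V_1)/18000 + (V_0 - V_3)/330 - 1 = 0
  Node 1: (V_1 - V_0)/18000 + (V_1 - V_2)/15000 + (V_1 - V_4)/39 = 0
  Node 2: (V_2 - V_1)/15000 + (V_2 - 0)/51000 = 0
  Node 3: (V_3 - V_0)/330 + (V_3 - V_4)/47 = 0
  Node 4: (V_4 - V_1)/39 + (V_4 - V_3)/47 + (V_4 - 0)/47000 = 0
Collecting terms (coefficients in siemens):
  0.003086·V_0 - 0.00005556·V_1 - 0.00303·V_3 = 1
  0.02576·V_1 - 0.00005556·V_0 - 0.00006667·V_2 - 0.02564·V_4 = 0
  0.00008627·V_2 - 0.00006667·V_1 = 0
  0.02431·V_3 - 0.00303·V_0 - 0.02128·V_4 = 0
  0.04694·V_4 - 0.02564·V_1 - 0.02128·V_3 = 0
Solving these 5 simultaneous equations (Gaussian elimination) gives:
  V_0 = 27830 V, V_1 = 27440 V, V_2 = 21210 V, V_3 = 27500 V
  V_4 = 27460 V
R_eq = V_0 / 1 A = 27830 Ω = 27.83 kΩ

Final answer: 27.83 kΩ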